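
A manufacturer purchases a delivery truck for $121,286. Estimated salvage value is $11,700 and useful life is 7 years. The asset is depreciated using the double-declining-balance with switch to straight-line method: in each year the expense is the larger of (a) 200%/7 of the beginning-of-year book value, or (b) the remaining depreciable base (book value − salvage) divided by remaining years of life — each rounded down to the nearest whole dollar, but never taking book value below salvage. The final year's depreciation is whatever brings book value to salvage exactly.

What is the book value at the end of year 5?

$22,553

Depreciable base = $121,286 − $11,700 = $109,586.
Year 1: DB = ⌊$121,286 × 200%/7⌋ = $34,653; SL = ⌊$109,586/7⌋ = $15,655 → take DB $34,653. Book value $86,633.
Year 2: DB = ⌊$86,633 × 200%/7⌋ = $24,752; SL = ⌊$74,933/6⌋ = $12,488 → take DB $24,752. Book value $61,881.
Year 3: DB = ⌊$61,881 × 200%/7⌋ = $17,680; SL = ⌊$50,181/5⌋ = $10,036 → take DB $17,680. Book value $44,201.
Year 4: DB = ⌊$44,201 × 200%/7⌋ = $12,628; SL = ⌊$32,501/4⌋ = $8,125 → take DB $12,628. Book value $31,573.
Year 5: DB = ⌊$31,573 × 200%/7⌋ = $9,020; SL = ⌊$19,873/3⌋ = $6,624 → take DB $9,020. Book value $22,553.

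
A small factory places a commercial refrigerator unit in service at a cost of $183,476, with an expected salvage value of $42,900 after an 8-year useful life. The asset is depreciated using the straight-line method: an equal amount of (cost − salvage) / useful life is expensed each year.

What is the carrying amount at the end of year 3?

$130,760

Depreciable base = $183,476 − $42,900 = $140,576.
Annual expense = $140,576 / 8 = $17,572.
End of year 1: book value $165,904.
End of year 2: book value $148,332.
End of year 3: book value $130,760.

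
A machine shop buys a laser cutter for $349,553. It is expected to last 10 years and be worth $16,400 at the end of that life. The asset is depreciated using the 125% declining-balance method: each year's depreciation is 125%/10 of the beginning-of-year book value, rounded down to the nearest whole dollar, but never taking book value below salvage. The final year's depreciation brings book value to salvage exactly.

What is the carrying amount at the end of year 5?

Depreciable base = $349,553 − $16,400 = $333,153.
Year 1: ⌊$349,553 × 125%/10⌋ = $43,694. Book value $305,859.
Year 2: ⌊$305,859 × 125%/10⌋ = $38,232. Book value $267,627.
Year 3: ⌊$267,627 × 125%/10⌋ = $33,453. Book value $234,174.
Year 4: ⌊$234,174 × 125%/10⌋ = $29,271. Book value $204,903.
Year 5: ⌊$204,903 × 125%/10⌋ = $25,612. Book value $179,291.

$179,291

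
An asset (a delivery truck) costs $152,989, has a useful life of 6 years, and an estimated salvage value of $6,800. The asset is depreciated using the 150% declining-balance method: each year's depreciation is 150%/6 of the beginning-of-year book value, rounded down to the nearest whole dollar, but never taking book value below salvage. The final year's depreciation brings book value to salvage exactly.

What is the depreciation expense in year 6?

$29,506

Depreciable base = $152,989 − $6,800 = $146,189.
Year 1: ⌊$152,989 × 150%/6⌋ = $38,247. Book value $114,742.
Year 2: ⌊$114,742 × 150%/6⌋ = $28,685. Book value $86,057.
Year 3: ⌊$86,057 × 150%/6⌋ = $21,514. Book value $64,543.
Year 4: ⌊$64,543 × 150%/6⌋ = $16,135. Book value $48,408.
Year 5: ⌊$48,408 × 150%/6⌋ = $12,102. Book value $36,306.
Year 6 (final): $36,306 − $6,800 = $29,506. Book value $6,800.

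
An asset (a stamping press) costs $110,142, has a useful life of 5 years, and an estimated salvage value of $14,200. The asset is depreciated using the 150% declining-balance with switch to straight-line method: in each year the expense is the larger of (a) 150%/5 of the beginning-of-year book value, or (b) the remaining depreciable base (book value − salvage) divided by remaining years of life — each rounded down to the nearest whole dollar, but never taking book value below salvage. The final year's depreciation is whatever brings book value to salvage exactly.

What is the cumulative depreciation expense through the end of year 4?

$84,152

Depreciable base = $110,142 − $14,200 = $95,942.
Year 1: DB = ⌊$110,142 × 150%/5⌋ = $33,042; SL = ⌊$95,942/5⌋ = $19,188 → take DB $33,042. Book value $77,100.
Year 2: DB = ⌊$77,100 × 150%/5⌋ = $23,130; SL = ⌊$62,900/4⌋ = $15,725 → take DB $23,130. Book value $53,970.
Year 3: DB = ⌊$53,970 × 150%/5⌋ = $16,191; SL = ⌊$39,770/3⌋ = $13,256 → take DB $16,191. Book value $37,779.
Year 4: DB = ⌊$37,779 × 150%/5⌋ = $11,333; SL = ⌊$23,579/2⌋ = $11,789 → take SL $11,789. Book value $25,990.
Accumulated through year 4 = $110,142 − $25,990 = $84,152.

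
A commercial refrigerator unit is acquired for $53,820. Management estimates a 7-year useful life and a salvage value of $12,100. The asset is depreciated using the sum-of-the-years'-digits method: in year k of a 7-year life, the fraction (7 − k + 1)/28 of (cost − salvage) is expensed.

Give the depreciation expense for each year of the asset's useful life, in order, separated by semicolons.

$10,430; $8,940; $7,450; $5,960; $4,470; $2,980; $1,490

Depreciable base = $53,820 − $12,100 = $41,720.
Sum of the years' digits = 7+6+5+4+3+2+1 = 28.
Year 1: $41,720 × 7/28 = $10,430. Book value $43,390.
Year 2: $41,720 × 6/28 = $8,940. Book value $34,450.
Year 3: $41,720 × 5/28 = $7,450. Book value $27,000.
Year 4: $41,720 × 4/28 = $5,960. Book value $21,040.
Year 5: $41,720 × 3/28 = $4,470. Book value $16,570.
Year 6: $41,720 × 2/28 = $2,980. Book value $13,590.
Year 7: $41,720 × 1/28 = $1,490. Book value $12,100.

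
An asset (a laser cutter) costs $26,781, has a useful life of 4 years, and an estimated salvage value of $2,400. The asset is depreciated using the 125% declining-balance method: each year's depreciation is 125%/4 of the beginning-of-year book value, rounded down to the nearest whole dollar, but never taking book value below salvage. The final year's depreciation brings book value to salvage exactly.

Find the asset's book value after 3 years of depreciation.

Depreciable base = $26,781 − $2,400 = $24,381.
Year 1: ⌊$26,781 × 125%/4⌋ = $8,369. Book value $18,412.
Year 2: ⌊$18,412 × 125%/4⌋ = $5,753. Book value $12,659.
Year 3: ⌊$12,659 × 125%/4⌋ = $3,955. Book value $8,704.

$8,704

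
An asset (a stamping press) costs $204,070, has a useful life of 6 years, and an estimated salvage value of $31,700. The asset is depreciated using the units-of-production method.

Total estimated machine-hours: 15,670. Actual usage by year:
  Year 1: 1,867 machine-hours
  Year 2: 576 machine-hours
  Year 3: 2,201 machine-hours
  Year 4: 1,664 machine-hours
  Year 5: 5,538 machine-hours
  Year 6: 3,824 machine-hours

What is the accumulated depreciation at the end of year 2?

Depreciable base = $204,070 − $31,700 = $172,370.
Rate = $172,370 / 15,670 machine-hours = $11 per machine-hour.
Year 1: 1,867 × $11 = $20,537. Book value $183,533.
Year 2: 576 × $11 = $6,336. Book value $177,197.
Accumulated through year 2 = $204,070 − $177,197 = $26,873.

$26,873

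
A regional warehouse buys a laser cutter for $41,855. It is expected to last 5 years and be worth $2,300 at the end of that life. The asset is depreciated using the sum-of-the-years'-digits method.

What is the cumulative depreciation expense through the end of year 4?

Depreciable base = $41,855 − $2,300 = $39,555.
Sum of the years' digits = 5+4+3+2+1 = 15.
Year 1: $39,555 × 5/15 = $13,185. Book value $28,670.
Year 2: $39,555 × 4/15 = $10,548. Book value $18,122.
Year 3: $39,555 × 3/15 = $7,911. Book value $10,211.
Year 4: $39,555 × 2/15 = $5,274. Book value $4,937.
Accumulated through year 4 = $41,855 − $4,937 = $36,918.

$36,918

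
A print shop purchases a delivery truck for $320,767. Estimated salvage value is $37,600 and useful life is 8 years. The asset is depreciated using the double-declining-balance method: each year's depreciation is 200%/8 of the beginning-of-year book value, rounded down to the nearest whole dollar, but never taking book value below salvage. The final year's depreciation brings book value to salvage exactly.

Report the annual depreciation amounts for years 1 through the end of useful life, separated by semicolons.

Depreciable base = $320,767 − $37,600 = $283,167.
Year 1: ⌊$320,767 × 200%/8⌋ = $80,191. Book value $240,576.
Year 2: ⌊$240,576 × 200%/8⌋ = $60,144. Book value $180,432.
Year 3: ⌊$180,432 × 200%/8⌋ = $45,108. Book value $135,324.
Year 4: ⌊$135,324 × 200%/8⌋ = $33,831. Book value $101,493.
Year 5: ⌊$101,493 × 200%/8⌋ = $25,373. Book value $76,120.
Year 6: ⌊$76,120 × 200%/8⌋ = $19,030. Book value $57,090.
Year 7: ⌊$57,090 × 200%/8⌋ = $14,272. Book value $42,818.
Year 8 (final): $42,818 − $37,600 = $5,218. Book value $37,600.

$80,191; $60,144; $45,108; $33,831; $25,373; $19,030; $14,272; $5,218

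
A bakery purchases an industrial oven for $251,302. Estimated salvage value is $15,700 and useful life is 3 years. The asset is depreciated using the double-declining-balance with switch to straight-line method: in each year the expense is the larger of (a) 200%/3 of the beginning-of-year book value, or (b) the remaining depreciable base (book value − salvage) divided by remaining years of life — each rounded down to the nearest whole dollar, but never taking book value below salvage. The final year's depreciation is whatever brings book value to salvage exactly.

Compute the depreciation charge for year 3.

Depreciable base = $251,302 − $15,700 = $235,602.
Year 1: DB = ⌊$251,302 × 200%/3⌋ = $167,534; SL = ⌊$235,602/3⌋ = $78,534 → take DB $167,534. Book value $83,768.
Year 2: DB = ⌊$83,768 × 200%/3⌋ = $55,845; SL = ⌊$68,068/2⌋ = $34,034 → take DB $55,845. Book value $27,923.
Year 3 (final): $27,923 − $15,700 = $12,223. Book value $15,700.

$12,223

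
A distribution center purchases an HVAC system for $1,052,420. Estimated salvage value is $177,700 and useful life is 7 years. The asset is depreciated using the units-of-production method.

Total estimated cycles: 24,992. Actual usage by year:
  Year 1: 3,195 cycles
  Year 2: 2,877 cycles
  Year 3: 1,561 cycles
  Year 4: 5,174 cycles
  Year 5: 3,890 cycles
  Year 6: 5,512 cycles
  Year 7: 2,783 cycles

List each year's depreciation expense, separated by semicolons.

Depreciable base = $1,052,420 − $177,700 = $874,720.
Rate = $874,720 / 24,992 cycles = $35 per cycle.
Year 1: 3,195 × $35 = $111,825. Book value $940,595.
Year 2: 2,877 × $35 = $100,695. Book value $839,900.
Year 3: 1,561 × $35 = $54,635. Book value $785,265.
Year 4: 5,174 × $35 = $181,090. Book value $604,175.
Year 5: 3,890 × $35 = $136,150. Book value $468,025.
Year 6: 5,512 × $35 = $192,920. Book value $275,105.
Year 7: 2,783 × $35 = $97,405. Book value $177,700.

$111,825; $100,695; $54,635; $181,090; $136,150; $192,920; $97,405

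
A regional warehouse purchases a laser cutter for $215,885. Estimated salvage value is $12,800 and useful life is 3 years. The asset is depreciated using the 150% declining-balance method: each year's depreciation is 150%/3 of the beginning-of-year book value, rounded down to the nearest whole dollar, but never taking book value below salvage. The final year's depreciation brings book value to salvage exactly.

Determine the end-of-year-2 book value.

Depreciable base = $215,885 − $12,800 = $203,085.
Year 1: ⌊$215,885 × 150%/3⌋ = $107,942. Book value $107,943.
Year 2: ⌊$107,943 × 150%/3⌋ = $53,971. Book value $53,972.

$53,972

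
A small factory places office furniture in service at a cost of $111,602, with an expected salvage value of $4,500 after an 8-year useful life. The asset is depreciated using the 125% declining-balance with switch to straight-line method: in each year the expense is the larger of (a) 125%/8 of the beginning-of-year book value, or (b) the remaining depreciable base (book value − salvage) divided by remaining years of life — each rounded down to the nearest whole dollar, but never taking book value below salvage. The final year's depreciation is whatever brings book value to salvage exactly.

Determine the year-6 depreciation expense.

$12,492

Depreciable base = $111,602 − $4,500 = $107,102.
Year 1: DB = ⌊$111,602 × 125%/8⌋ = $17,437; SL = ⌊$107,102/8⌋ = $13,387 → take DB $17,437. Book value $94,165.
Year 2: DB = ⌊$94,165 × 125%/8⌋ = $14,713; SL = ⌊$89,665/7⌋ = $12,809 → take DB $14,713. Book value $79,452.
Year 3: DB = ⌊$79,452 × 125%/8⌋ = $12,414; SL = ⌊$74,952/6⌋ = $12,492 → take SL $12,492. Book value $66,960.
Year 4: DB = ⌊$66,960 × 125%/8⌋ = $10,462; SL = ⌊$62,460/5⌋ = $12,492 → take SL $12,492. Book value $54,468.
Year 5: DB = ⌊$54,468 × 125%/8⌋ = $8,510; SL = ⌊$49,968/4⌋ = $12,492 → take SL $12,492. Book value $41,976.
Year 6: DB = ⌊$41,976 × 125%/8⌋ = $6,558; SL = ⌊$37,476/3⌋ = $12,492 → take SL $12,492. Book value $29,484.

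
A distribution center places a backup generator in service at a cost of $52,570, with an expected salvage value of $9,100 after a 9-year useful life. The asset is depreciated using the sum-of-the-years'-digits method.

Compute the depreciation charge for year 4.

Depreciable base = $52,570 − $9,100 = $43,470.
Sum of the years' digits = 9+8+7+6+5+4+3+2+1 = 45.
Year 1: $43,470 × 9/45 = $8,694. Book value $43,876.
Year 2: $43,470 × 8/45 = $7,728. Book value $36,148.
Year 3: $43,470 × 7/45 = $6,762. Book value $29,386.
Year 4: $43,470 × 6/45 = $5,796. Book value $23,590.

$5,796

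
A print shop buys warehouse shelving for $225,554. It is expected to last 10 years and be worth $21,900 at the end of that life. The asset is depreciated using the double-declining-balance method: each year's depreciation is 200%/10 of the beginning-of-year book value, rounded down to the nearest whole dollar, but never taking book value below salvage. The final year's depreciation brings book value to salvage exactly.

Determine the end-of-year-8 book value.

$37,844

Depreciable base = $225,554 − $21,900 = $203,654.
Year 1: ⌊$225,554 × 200%/10⌋ = $45,110. Book value $180,444.
Year 2: ⌊$180,444 × 200%/10⌋ = $36,088. Book value $144,356.
Year 3: ⌊$144,356 × 200%/10⌋ = $28,871. Book value $115,485.
Year 4: ⌊$115,485 × 200%/10⌋ = $23,097. Book value $92,388.
Year 5: ⌊$92,388 × 200%/10⌋ = $18,477. Book value $73,911.
Year 6: ⌊$73,911 × 200%/10⌋ = $14,782. Book value $59,129.
Year 7: ⌊$59,129 × 200%/10⌋ = $11,825. Book value $47,304.
Year 8: ⌊$47,304 × 200%/10⌋ = $9,460. Book value $37,844.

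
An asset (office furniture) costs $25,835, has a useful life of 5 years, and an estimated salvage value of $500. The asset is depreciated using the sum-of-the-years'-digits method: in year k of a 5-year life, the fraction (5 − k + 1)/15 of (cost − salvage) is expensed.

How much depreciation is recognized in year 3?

$5,067

Depreciable base = $25,835 − $500 = $25,335.
Sum of the years' digits = 5+4+3+2+1 = 15.
Year 1: $25,335 × 5/15 = $8,445. Book value $17,390.
Year 2: $25,335 × 4/15 = $6,756. Book value $10,634.
Year 3: $25,335 × 3/15 = $5,067. Book value $5,567.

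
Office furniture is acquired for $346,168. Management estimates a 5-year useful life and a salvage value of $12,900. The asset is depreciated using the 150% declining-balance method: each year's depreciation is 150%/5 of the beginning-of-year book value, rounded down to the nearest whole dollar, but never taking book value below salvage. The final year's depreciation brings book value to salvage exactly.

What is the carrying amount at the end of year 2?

Depreciable base = $346,168 − $12,900 = $333,268.
Year 1: ⌊$346,168 × 150%/5⌋ = $103,850. Book value $242,318.
Year 2: ⌊$242,318 × 150%/5⌋ = $72,695. Book value $169,623.

$169,623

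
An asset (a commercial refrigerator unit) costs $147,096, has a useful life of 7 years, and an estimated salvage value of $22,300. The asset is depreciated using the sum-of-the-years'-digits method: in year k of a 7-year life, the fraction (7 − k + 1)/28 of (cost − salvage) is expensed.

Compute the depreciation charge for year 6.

Depreciable base = $147,096 − $22,300 = $124,796.
Sum of the years' digits = 7+6+5+4+3+2+1 = 28.
Year 1: $124,796 × 7/28 = $31,199. Book value $115,897.
Year 2: $124,796 × 6/28 = $26,742. Book value $89,155.
Year 3: $124,796 × 5/28 = $22,285. Book value $66,870.
Year 4: $124,796 × 4/28 = $17,828. Book value $49,042.
Year 5: $124,796 × 3/28 = $13,371. Book value $35,671.
Year 6: $124,796 × 2/28 = $8,914. Book value $26,757.

$8,914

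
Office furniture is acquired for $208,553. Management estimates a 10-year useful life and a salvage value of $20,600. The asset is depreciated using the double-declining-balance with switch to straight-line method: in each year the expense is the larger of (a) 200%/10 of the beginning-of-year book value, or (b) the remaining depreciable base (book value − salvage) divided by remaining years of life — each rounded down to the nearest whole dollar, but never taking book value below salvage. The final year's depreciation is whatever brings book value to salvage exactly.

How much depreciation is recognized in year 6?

Depreciable base = $208,553 − $20,600 = $187,953.
Year 1: DB = ⌊$208,553 × 200%/10⌋ = $41,710; SL = ⌊$187,953/10⌋ = $18,795 → take DB $41,710. Book value $166,843.
Year 2: DB = ⌊$166,843 × 200%/10⌋ = $33,368; SL = ⌊$146,243/9⌋ = $16,249 → take DB $33,368. Book value $133,475.
Year 3: DB = ⌊$133,475 × 200%/10⌋ = $26,695; SL = ⌊$112,875/8⌋ = $14,109 → take DB $26,695. Book value $106,780.
Year 4: DB = ⌊$106,780 × 200%/10⌋ = $21,356; SL = ⌊$86,180/7⌋ = $12,311 → take DB $21,356. Book value $85,424.
Year 5: DB = ⌊$85,424 × 200%/10⌋ = $17,084; SL = ⌊$64,824/6⌋ = $10,804 → take DB $17,084. Book value $68,340.
Year 6: DB = ⌊$68,340 × 200%/10⌋ = $13,668; SL = ⌊$47,740/5⌋ = $9,548 → take DB $13,668. Book value $54,672.

$13,668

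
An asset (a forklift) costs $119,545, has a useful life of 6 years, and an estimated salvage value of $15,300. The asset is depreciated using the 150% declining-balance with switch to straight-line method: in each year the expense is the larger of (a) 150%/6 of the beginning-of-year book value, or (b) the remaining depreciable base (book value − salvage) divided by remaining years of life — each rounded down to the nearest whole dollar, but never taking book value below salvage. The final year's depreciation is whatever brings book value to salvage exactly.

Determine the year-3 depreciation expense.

$16,811

Depreciable base = $119,545 − $15,300 = $104,245.
Year 1: DB = ⌊$119,545 × 150%/6⌋ = $29,886; SL = ⌊$104,245/6⌋ = $17,374 → take DB $29,886. Book value $89,659.
Year 2: DB = ⌊$89,659 × 150%/6⌋ = $22,414; SL = ⌊$74,359/5⌋ = $14,871 → take DB $22,414. Book value $67,245.
Year 3: DB = ⌊$67,245 × 150%/6⌋ = $16,811; SL = ⌊$51,945/4⌋ = $12,986 → take DB $16,811. Book value $50,434.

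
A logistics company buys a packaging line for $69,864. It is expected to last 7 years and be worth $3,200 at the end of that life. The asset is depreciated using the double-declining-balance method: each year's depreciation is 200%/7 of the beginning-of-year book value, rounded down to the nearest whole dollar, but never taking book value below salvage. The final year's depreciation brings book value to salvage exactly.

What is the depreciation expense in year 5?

$5,196

Depreciable base = $69,864 − $3,200 = $66,664.
Year 1: ⌊$69,864 × 200%/7⌋ = $19,961. Book value $49,903.
Year 2: ⌊$49,903 × 200%/7⌋ = $14,258. Book value $35,645.
Year 3: ⌊$35,645 × 200%/7⌋ = $10,184. Book value $25,461.
Year 4: ⌊$25,461 × 200%/7⌋ = $7,274. Book value $18,187.
Year 5: ⌊$18,187 × 200%/7⌋ = $5,196. Book value $12,991.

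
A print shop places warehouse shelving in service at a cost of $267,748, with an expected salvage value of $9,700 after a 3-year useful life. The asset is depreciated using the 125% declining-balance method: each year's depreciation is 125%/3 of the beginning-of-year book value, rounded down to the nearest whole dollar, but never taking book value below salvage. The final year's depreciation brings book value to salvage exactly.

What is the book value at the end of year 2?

$91,110

Depreciable base = $267,748 − $9,700 = $258,048.
Year 1: ⌊$267,748 × 125%/3⌋ = $111,561. Book value $156,187.
Year 2: ⌊$156,187 × 125%/3⌋ = $65,077. Book value $91,110.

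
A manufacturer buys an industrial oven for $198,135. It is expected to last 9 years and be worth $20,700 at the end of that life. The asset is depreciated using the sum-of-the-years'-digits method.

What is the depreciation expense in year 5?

$19,715

Depreciable base = $198,135 − $20,700 = $177,435.
Sum of the years' digits = 9+8+7+6+5+4+3+2+1 = 45.
Year 1: $177,435 × 9/45 = $35,487. Book value $162,648.
Year 2: $177,435 × 8/45 = $31,544. Book value $131,104.
Year 3: $177,435 × 7/45 = $27,601. Book value $103,503.
Year 4: $177,435 × 6/45 = $23,658. Book value $79,845.
Year 5: $177,435 × 5/45 = $19,715. Book value $60,130.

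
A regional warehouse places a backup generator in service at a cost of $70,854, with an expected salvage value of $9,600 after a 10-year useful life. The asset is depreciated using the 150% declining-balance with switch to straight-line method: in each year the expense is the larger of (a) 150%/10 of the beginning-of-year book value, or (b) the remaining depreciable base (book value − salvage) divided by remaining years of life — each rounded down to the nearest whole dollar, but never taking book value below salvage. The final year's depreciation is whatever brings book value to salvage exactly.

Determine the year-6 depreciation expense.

$4,716

Depreciable base = $70,854 − $9,600 = $61,254.
Year 1: DB = ⌊$70,854 × 150%/10⌋ = $10,628; SL = ⌊$61,254/10⌋ = $6,125 → take DB $10,628. Book value $60,226.
Year 2: DB = ⌊$60,226 × 150%/10⌋ = $9,033; SL = ⌊$50,626/9⌋ = $5,625 → take DB $9,033. Book value $51,193.
Year 3: DB = ⌊$51,193 × 150%/10⌋ = $7,678; SL = ⌊$41,593/8⌋ = $5,199 → take DB $7,678. Book value $43,515.
Year 4: DB = ⌊$43,515 × 150%/10⌋ = $6,527; SL = ⌊$33,915/7⌋ = $4,845 → take DB $6,527. Book value $36,988.
Year 5: DB = ⌊$36,988 × 150%/10⌋ = $5,548; SL = ⌊$27,388/6⌋ = $4,564 → take DB $5,548. Book value $31,440.
Year 6: DB = ⌊$31,440 × 150%/10⌋ = $4,716; SL = ⌊$21,840/5⌋ = $4,368 → take DB $4,716. Book value $26,724.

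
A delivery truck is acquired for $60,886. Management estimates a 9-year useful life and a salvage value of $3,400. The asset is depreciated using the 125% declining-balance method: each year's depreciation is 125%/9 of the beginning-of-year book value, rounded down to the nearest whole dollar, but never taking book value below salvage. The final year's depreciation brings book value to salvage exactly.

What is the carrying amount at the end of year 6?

Depreciable base = $60,886 − $3,400 = $57,486.
Year 1: ⌊$60,886 × 125%/9⌋ = $8,456. Book value $52,430.
Year 2: ⌊$52,430 × 125%/9⌋ = $7,281. Book value $45,149.
Year 3: ⌊$45,149 × 125%/9⌋ = $6,270. Book value $38,879.
Year 4: ⌊$38,879 × 125%/9⌋ = $5,399. Book value $33,480.
Year 5: ⌊$33,480 × 125%/9⌋ = $4,650. Book value $28,830.
Year 6: ⌊$28,830 × 125%/9⌋ = $4,004. Book value $24,826.

$24,826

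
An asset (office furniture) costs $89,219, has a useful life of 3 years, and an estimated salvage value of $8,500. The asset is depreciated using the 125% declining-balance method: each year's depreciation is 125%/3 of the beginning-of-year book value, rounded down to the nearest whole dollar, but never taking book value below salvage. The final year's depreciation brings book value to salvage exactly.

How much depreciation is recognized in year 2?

Depreciable base = $89,219 − $8,500 = $80,719.
Year 1: ⌊$89,219 × 125%/3⌋ = $37,174. Book value $52,045.
Year 2: ⌊$52,045 × 125%/3⌋ = $21,685. Book value $30,360.

$21,685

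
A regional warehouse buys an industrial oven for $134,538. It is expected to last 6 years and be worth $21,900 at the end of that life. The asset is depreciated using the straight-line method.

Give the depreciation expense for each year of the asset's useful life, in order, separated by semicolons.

$18,773; $18,773; $18,773; $18,773; $18,773; $18,773

Depreciable base = $134,538 − $21,900 = $112,638.
Annual expense = $112,638 / 6 = $18,773.
End of year 1: book value $115,765.
End of year 2: book value $96,992.
End of year 3: book value $78,219.
End of year 4: book value $59,446.
End of year 5: book value $40,673.
End of year 6: book value $21,900.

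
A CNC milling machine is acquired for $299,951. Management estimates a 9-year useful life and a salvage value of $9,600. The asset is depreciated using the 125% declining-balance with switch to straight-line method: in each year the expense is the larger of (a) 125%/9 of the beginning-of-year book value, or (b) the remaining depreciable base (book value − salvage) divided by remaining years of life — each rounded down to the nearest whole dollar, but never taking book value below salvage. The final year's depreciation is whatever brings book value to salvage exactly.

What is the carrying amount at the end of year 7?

$70,244

Depreciable base = $299,951 − $9,600 = $290,351.
Year 1: DB = ⌊$299,951 × 125%/9⌋ = $41,659; SL = ⌊$290,351/9⌋ = $32,261 → take DB $41,659. Book value $258,292.
Year 2: DB = ⌊$258,292 × 125%/9⌋ = $35,873; SL = ⌊$248,692/8⌋ = $31,086 → take DB $35,873. Book value $222,419.
Year 3: DB = ⌊$222,419 × 125%/9⌋ = $30,891; SL = ⌊$212,819/7⌋ = $30,402 → take DB $30,891. Book value $191,528.
Year 4: DB = ⌊$191,528 × 125%/9⌋ = $26,601; SL = ⌊$181,928/6⌋ = $30,321 → take SL $30,321. Book value $161,207.
Year 5: DB = ⌊$161,207 × 125%/9⌋ = $22,389; SL = ⌊$151,607/5⌋ = $30,321 → take SL $30,321. Book value $130,886.
Year 6: DB = ⌊$130,886 × 125%/9⌋ = $18,178; SL = ⌊$121,286/4⌋ = $30,321 → take SL $30,321. Book value $100,565.
Year 7: DB = ⌊$100,565 × 125%/9⌋ = $13,967; SL = ⌊$90,965/3⌋ = $30,321 → take SL $30,321. Book value $70,244.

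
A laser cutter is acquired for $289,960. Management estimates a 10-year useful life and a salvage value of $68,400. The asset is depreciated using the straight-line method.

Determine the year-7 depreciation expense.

$22,156

Depreciable base = $289,960 − $68,400 = $221,560.
Annual expense = $221,560 / 10 = $22,156.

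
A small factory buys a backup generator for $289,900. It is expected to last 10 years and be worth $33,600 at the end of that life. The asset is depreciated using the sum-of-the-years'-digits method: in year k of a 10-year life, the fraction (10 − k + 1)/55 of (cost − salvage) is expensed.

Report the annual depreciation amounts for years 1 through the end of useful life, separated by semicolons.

Depreciable base = $289,900 − $33,600 = $256,300.
Sum of the years' digits = 10+9+8+7+6+5+4+3+2+1 = 55.
Year 1: $256,300 × 10/55 = $46,600. Book value $243,300.
Year 2: $256,300 × 9/55 = $41,940. Book value $201,360.
Year 3: $256,300 × 8/55 = $37,280. Book value $164,080.
Year 4: $256,300 × 7/55 = $32,620. Book value $131,460.
Year 5: $256,300 × 6/55 = $27,960. Book value $103,500.
Year 6: $256,300 × 5/55 = $23,300. Book value $80,200.
Year 7: $256,300 × 4/55 = $18,640. Book value $61,560.
Year 8: $256,300 × 3/55 = $13,980. Book value $47,580.
Year 9: $256,300 × 2/55 = $9,320. Book value $38,260.
Year 10: $256,300 × 1/55 = $4,660. Book value $33,600.

$46,600; $41,940; $37,280; $32,620; $27,960; $23,300; $18,640; $13,980; $9,320; $4,660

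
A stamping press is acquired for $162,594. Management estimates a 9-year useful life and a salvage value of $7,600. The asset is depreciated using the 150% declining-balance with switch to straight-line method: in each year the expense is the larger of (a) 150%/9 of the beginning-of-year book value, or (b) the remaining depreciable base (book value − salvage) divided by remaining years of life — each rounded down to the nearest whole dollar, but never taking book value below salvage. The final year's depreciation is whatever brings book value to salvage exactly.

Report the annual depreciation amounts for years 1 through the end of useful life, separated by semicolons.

Depreciable base = $162,594 − $7,600 = $154,994.
Year 1: DB = ⌊$162,594 × 150%/9⌋ = $27,099; SL = ⌊$154,994/9⌋ = $17,221 → take DB $27,099. Book value $135,495.
Year 2: DB = ⌊$135,495 × 150%/9⌋ = $22,582; SL = ⌊$127,895/8⌋ = $15,986 → take DB $22,582. Book value $112,913.
Year 3: DB = ⌊$112,913 × 150%/9⌋ = $18,818; SL = ⌊$105,313/7⌋ = $15,044 → take DB $18,818. Book value $94,095.
Year 4: DB = ⌊$94,095 × 150%/9⌋ = $15,682; SL = ⌊$86,495/6⌋ = $14,415 → take DB $15,682. Book value $78,413.
Year 5: DB = ⌊$78,413 × 150%/9⌋ = $13,068; SL = ⌊$70,813/5⌋ = $14,162 → take SL $14,162. Book value $64,251.
Year 6: DB = ⌊$64,251 × 150%/9⌋ = $10,708; SL = ⌊$56,651/4⌋ = $14,162 → take SL $14,162. Book value $50,089.
Year 7: DB = ⌊$50,089 × 150%/9⌋ = $8,348; SL = ⌊$42,489/3⌋ = $14,163 → take SL $14,163. Book value $35,926.
Year 8: DB = ⌊$35,926 × 150%/9⌋ = $5,987; SL = ⌊$28,326/2⌋ = $14,163 → take SL $14,163. Book value $21,763.
Year 9 (final): $21,763 − $7,600 = $14,163. Book value $7,600.

$27,099; $22,582; $18,818; $15,682; $14,162; $14,162; $14,163; $14,163; $14,163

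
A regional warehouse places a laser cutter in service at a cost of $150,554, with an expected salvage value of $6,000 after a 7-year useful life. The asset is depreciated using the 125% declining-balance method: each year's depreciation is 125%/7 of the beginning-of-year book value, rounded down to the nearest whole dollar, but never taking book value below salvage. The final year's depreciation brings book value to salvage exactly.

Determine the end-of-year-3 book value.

$83,447

Depreciable base = $150,554 − $6,000 = $144,554.
Year 1: ⌊$150,554 × 125%/7⌋ = $26,884. Book value $123,670.
Year 2: ⌊$123,670 × 125%/7⌋ = $22,083. Book value $101,587.
Year 3: ⌊$101,587 × 125%/7⌋ = $18,140. Book value $83,447.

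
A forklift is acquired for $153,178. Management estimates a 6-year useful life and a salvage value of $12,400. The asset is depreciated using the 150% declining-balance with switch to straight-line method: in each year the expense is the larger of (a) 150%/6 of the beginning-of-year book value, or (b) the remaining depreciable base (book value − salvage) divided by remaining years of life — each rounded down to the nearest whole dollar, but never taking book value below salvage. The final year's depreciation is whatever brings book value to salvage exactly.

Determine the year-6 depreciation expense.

Depreciable base = $153,178 − $12,400 = $140,778.
Year 1: DB = ⌊$153,178 × 150%/6⌋ = $38,294; SL = ⌊$140,778/6⌋ = $23,463 → take DB $38,294. Book value $114,884.
Year 2: DB = ⌊$114,884 × 150%/6⌋ = $28,721; SL = ⌊$102,484/5⌋ = $20,496 → take DB $28,721. Book value $86,163.
Year 3: DB = ⌊$86,163 × 150%/6⌋ = $21,540; SL = ⌊$73,763/4⌋ = $18,440 → take DB $21,540. Book value $64,623.
Year 4: DB = ⌊$64,623 × 150%/6⌋ = $16,155; SL = ⌊$52,223/3⌋ = $17,407 → take SL $17,407. Book value $47,216.
Year 5: DB = ⌊$47,216 × 150%/6⌋ = $11,804; SL = ⌊$34,816/2⌋ = $17,408 → take SL $17,408. Book value $29,808.
Year 6 (final): $29,808 − $12,400 = $17,408. Book value $12,400.

$17,408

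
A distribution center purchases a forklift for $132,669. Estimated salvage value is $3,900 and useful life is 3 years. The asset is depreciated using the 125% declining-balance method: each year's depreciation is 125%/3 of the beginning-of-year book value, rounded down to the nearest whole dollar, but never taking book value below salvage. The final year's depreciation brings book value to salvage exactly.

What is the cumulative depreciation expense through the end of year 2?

$87,524

Depreciable base = $132,669 − $3,900 = $128,769.
Year 1: ⌊$132,669 × 125%/3⌋ = $55,278. Book value $77,391.
Year 2: ⌊$77,391 × 125%/3⌋ = $32,246. Book value $45,145.
Accumulated through year 2 = $132,669 − $45,145 = $87,524.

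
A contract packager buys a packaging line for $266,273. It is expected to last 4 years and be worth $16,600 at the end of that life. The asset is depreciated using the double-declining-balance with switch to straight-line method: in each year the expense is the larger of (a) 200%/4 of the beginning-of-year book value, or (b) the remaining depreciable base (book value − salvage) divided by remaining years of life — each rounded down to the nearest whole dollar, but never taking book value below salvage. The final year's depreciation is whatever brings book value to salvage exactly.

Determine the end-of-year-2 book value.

Depreciable base = $266,273 − $16,600 = $249,673.
Year 1: DB = ⌊$266,273 × 200%/4⌋ = $133,136; SL = ⌊$249,673/4⌋ = $62,418 → take DB $133,136. Book value $133,137.
Year 2: DB = ⌊$133,137 × 200%/4⌋ = $66,568; SL = ⌊$116,537/3⌋ = $38,845 → take DB $66,568. Book value $66,569.

$66,569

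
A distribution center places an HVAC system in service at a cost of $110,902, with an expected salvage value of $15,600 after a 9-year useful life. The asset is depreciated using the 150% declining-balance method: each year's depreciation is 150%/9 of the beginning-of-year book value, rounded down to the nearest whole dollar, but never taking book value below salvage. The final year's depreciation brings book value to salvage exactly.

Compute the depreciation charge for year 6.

$7,428

Depreciable base = $110,902 − $15,600 = $95,302.
Year 1: ⌊$110,902 × 150%/9⌋ = $18,483. Book value $92,419.
Year 2: ⌊$92,419 × 150%/9⌋ = $15,403. Book value $77,016.
Year 3: ⌊$77,016 × 150%/9⌋ = $12,836. Book value $64,180.
Year 4: ⌊$64,180 × 150%/9⌋ = $10,696. Book value $53,484.
Year 5: ⌊$53,484 × 150%/9⌋ = $8,914. Book value $44,570.
Year 6: ⌊$44,570 × 150%/9⌋ = $7,428. Book value $37,142.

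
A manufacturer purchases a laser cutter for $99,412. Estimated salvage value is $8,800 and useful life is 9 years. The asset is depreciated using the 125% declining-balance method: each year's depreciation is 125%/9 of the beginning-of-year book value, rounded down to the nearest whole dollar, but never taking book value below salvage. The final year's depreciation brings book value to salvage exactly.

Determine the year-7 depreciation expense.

Depreciable base = $99,412 − $8,800 = $90,612.
Year 1: ⌊$99,412 × 125%/9⌋ = $13,807. Book value $85,605.
Year 2: ⌊$85,605 × 125%/9⌋ = $11,889. Book value $73,716.
Year 3: ⌊$73,716 × 125%/9⌋ = $10,238. Book value $63,478.
Year 4: ⌊$63,478 × 125%/9⌋ = $8,816. Book value $54,662.
Year 5: ⌊$54,662 × 125%/9⌋ = $7,591. Book value $47,071.
Year 6: ⌊$47,071 × 125%/9⌋ = $6,537. Book value $40,534.
Year 7: ⌊$40,534 × 125%/9⌋ = $5,629. Book value $34,905.

$5,629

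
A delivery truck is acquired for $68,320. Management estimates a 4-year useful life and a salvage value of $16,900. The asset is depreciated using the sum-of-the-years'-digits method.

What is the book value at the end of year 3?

$22,042

Depreciable base = $68,320 − $16,900 = $51,420.
Sum of the years' digits = 4+3+2+1 = 10.
Year 1: $51,420 × 4/10 = $20,568. Book value $47,752.
Year 2: $51,420 × 3/10 = $15,426. Book value $32,326.
Year 3: $51,420 × 2/10 = $10,284. Book value $22,042.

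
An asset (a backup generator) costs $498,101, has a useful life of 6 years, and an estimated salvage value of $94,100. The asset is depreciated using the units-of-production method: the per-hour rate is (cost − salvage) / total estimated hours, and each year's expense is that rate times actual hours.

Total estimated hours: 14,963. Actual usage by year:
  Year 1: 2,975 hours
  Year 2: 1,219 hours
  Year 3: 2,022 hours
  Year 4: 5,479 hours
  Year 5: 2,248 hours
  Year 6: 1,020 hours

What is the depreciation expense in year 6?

$27,540

Depreciable base = $498,101 − $94,100 = $404,001.
Rate = $404,001 / 14,963 hours = $27 per hour.
Year 1: 2,975 × $27 = $80,325. Book value $417,776.
Year 2: 1,219 × $27 = $32,913. Book value $384,863.
Year 3: 2,022 × $27 = $54,594. Book value $330,269.
Year 4: 5,479 × $27 = $147,933. Book value $182,336.
Year 5: 2,248 × $27 = $60,696. Book value $121,640.
Year 6: 1,020 × $27 = $27,540. Book value $94,100.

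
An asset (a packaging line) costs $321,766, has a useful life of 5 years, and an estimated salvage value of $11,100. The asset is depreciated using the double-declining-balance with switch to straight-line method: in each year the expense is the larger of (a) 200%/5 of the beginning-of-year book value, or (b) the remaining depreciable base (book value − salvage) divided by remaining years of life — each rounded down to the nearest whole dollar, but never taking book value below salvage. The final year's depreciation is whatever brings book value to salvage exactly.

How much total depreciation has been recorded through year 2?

Depreciable base = $321,766 − $11,100 = $310,666.
Year 1: DB = ⌊$321,766 × 200%/5⌋ = $128,706; SL = ⌊$310,666/5⌋ = $62,133 → take DB $128,706. Book value $193,060.
Year 2: DB = ⌊$193,060 × 200%/5⌋ = $77,224; SL = ⌊$181,960/4⌋ = $45,490 → take DB $77,224. Book value $115,836.
Accumulated through year 2 = $321,766 − $115,836 = $205,930.

$205,930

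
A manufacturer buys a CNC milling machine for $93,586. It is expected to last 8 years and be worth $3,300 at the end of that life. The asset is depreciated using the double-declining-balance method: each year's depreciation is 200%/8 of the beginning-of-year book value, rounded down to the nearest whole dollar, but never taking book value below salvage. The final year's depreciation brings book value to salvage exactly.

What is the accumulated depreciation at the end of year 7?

$81,092

Depreciable base = $93,586 − $3,300 = $90,286.
Year 1: ⌊$93,586 × 200%/8⌋ = $23,396. Book value $70,190.
Year 2: ⌊$70,190 × 200%/8⌋ = $17,547. Book value $52,643.
Year 3: ⌊$52,643 × 200%/8⌋ = $13,160. Book value $39,483.
Year 4: ⌊$39,483 × 200%/8⌋ = $9,870. Book value $29,613.
Year 5: ⌊$29,613 × 200%/8⌋ = $7,403. Book value $22,210.
Year 6: ⌊$22,210 × 200%/8⌋ = $5,552. Book value $16,658.
Year 7: ⌊$16,658 × 200%/8⌋ = $4,164. Book value $12,494.
Accumulated through year 7 = $93,586 − $12,494 = $81,092.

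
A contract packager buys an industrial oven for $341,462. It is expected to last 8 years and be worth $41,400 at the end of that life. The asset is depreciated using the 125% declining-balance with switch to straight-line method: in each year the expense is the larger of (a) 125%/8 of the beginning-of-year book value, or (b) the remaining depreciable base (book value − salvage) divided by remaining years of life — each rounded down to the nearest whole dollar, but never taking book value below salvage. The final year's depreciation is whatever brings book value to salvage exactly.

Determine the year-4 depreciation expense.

Depreciable base = $341,462 − $41,400 = $300,062.
Year 1: DB = ⌊$341,462 × 125%/8⌋ = $53,353; SL = ⌊$300,062/8⌋ = $37,507 → take DB $53,353. Book value $288,109.
Year 2: DB = ⌊$288,109 × 125%/8⌋ = $45,017; SL = ⌊$246,709/7⌋ = $35,244 → take DB $45,017. Book value $243,092.
Year 3: DB = ⌊$243,092 × 125%/8⌋ = $37,983; SL = ⌊$201,692/6⌋ = $33,615 → take DB $37,983. Book value $205,109.
Year 4: DB = ⌊$205,109 × 125%/8⌋ = $32,048; SL = ⌊$163,709/5⌋ = $32,741 → take SL $32,741. Book value $172,368.

$32,741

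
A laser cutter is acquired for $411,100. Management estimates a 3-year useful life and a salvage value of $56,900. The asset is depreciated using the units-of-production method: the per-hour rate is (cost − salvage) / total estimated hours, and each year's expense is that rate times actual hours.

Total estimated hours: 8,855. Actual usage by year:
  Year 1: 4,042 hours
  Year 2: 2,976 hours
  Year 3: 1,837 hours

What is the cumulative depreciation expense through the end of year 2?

$280,720

Depreciable base = $411,100 − $56,900 = $354,200.
Rate = $354,200 / 8,855 hours = $40 per hour.
Year 1: 4,042 × $40 = $161,680. Book value $249,420.
Year 2: 2,976 × $40 = $119,040. Book value $130,380.
Accumulated through year 2 = $411,100 − $130,380 = $280,720.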